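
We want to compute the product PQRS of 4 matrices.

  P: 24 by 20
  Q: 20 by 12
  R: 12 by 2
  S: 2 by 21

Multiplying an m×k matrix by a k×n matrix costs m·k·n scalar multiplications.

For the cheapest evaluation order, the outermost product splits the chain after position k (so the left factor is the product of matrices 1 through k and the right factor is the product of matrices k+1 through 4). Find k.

3

Adjacent pairs: PQ = 24·20·12 = 5760; QR = 20·12·2 = 480; RS = 12·2·21 = 504.
Length 3: P..R: k=1: 0+480+24·20·2=1440; k=2: 5760+0+24·12·2=6336 → min 1440 | Q..S: k=2: 0+504+20·12·21=5544; k=3: 480+0+20·2·21=1320 → min 1320.
Top-level splits: k=1: (P..P)·(Q..S) → 0+1320+24·20·21 = 11400; k=2: (P..Q)·(R..S) → 5760+504+24·12·21 = 12312; k=3: (P..R)·(S..S) → 1440+0+24·2·21 = 2448.
Best split is after R, i.e. k = 3.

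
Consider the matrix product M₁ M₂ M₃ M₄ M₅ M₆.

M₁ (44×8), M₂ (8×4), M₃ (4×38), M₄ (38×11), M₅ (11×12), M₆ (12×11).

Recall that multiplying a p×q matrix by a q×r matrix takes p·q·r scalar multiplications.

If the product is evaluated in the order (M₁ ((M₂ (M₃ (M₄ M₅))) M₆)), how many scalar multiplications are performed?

12152

(M₄ M₅): 38×11 by 11×12 → 38×12, cost 38·11·12 = 5016
(M₃ (M₄ M₅)): 4×38 by 38×12 → 4×12, cost 4·38·12 = 1824; cumulative 6840
(M₂ (M₃ (M₄ M₅))): 8×4 by 4×12 → 8×12, cost 8·4·12 = 384; cumulative 7224
((M₂ (M₃ (M₄ M₅))) M₆): 8×12 by 12×11 → 8×11, cost 8·12·11 = 1056; cumulative 8280
(M₁ ((M₂ (M₃ (M₄ M₅))) M₆)): 44×8 by 8×11 → 44×11, cost 44·8·11 = 3872; cumulative 12152
Total: 12152 scalar multiplications.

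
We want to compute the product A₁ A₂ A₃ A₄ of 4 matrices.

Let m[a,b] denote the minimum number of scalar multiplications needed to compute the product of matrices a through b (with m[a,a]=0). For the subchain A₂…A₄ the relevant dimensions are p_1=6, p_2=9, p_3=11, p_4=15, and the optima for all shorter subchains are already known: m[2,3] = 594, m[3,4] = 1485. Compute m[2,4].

m[2,4] = min over k∈[2,3] of m[2,k]+m[k+1,4]+p_{1}·p_k·p_{4}.
k=2: 0 + 1485 + 6·9·15 = 2295; k=3: 594 + 0 + 6·11·15 = 1584.
Minimum: 1584 at k=3.

1584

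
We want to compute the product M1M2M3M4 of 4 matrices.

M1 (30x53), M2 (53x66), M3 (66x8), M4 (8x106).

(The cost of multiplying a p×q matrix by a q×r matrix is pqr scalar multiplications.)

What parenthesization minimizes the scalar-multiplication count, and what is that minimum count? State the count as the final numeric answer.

66144

Adjacent pairs: M1M2 = 30·53·66 = 104940; M2M3 = 53·66·8 = 27984; M3M4 = 66·8·106 = 55968.
Length 3: M1..M3: k=1: 0+27984+30·53·8=40704; k=2: 104940+0+30·66·8=120780 → min 40704 | M2..M4: k=2: 0+55968+53·66·106=426756; k=3: 27984+0+53·8·106=72928 → min 72928.
Length 4: M1..M4: k=1: 0+72928+30·53·106=241468; k=2: 104940+55968+30·66·106=370788; k=3: 40704+0+30·8·106=66144 → min 66144.
Optimal parenthesization: ((M1(M2M3))M4) with cost 66144.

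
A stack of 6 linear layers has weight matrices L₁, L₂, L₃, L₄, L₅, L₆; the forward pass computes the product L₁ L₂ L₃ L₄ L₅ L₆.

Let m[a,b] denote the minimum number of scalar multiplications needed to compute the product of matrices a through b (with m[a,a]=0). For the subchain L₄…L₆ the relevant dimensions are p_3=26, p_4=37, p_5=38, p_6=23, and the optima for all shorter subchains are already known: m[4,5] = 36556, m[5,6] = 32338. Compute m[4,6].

54464

m[4,6] = min over k∈[4,5] of m[4,k]+m[k+1,6]+p_{3}·p_k·p_{6}.
k=4: 0 + 32338 + 26·37·23 = 54464; k=5: 36556 + 0 + 26·38·23 = 59280.
Minimum: 54464 at k=4.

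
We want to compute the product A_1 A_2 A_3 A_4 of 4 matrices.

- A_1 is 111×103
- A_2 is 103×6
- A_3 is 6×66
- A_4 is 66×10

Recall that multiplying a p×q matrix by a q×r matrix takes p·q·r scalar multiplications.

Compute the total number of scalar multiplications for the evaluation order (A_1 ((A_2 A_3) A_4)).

(A_2 A_3): 103×6 by 6×66 → 103×66, cost 103·6·66 = 40788
((A_2 A_3) A_4): 103×66 by 66×10 → 103×10, cost 103·66·10 = 67980; cumulative 108768
(A_1 ((A_2 A_3) A_4)): 111×103 by 103×10 → 111×10, cost 111·103·10 = 114330; cumulative 223098
Total: 223098 scalar multiplications.

223098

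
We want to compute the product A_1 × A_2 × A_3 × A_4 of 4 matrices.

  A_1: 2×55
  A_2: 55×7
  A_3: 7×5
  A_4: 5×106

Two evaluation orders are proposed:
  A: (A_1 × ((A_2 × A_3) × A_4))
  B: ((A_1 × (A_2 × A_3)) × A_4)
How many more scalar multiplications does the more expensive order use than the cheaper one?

Order A = (A_1 × ((A_2 × A_3) × A_4)): (A_2 × A_3): 55×7 by 7×5 → 55×5, cost 55·7·5 = 1925; ((A_2 × A_3) × A_4): 55×5 by 5×106 → 55×106, cost 55·5·106 = 29150; cumulative 31075; (A_1 × ((A_2 × A_3) × A_4)): 2×55 by 55×106 → 2×106, cost 2·55·106 = 11660; cumulative 42735. Total 42735.
Order B = ((A_1 × (A_2 × A_3)) × A_4): (A_2 × A_3): 55×7 by 7×5 → 55×5, cost 55·7·5 = 1925; (A_1 × (A_2 × A_3)): 2×55 by 55×5 → 2×5, cost 2·55·5 = 550; cumulative 2475; ((A_1 × (A_2 × A_3)) × A_4): 2×5 by 5×106 → 2×106, cost 2·5·106 = 1060; cumulative 3535. Total 3535.
Difference: |42735 − 3535| = 39200.

39200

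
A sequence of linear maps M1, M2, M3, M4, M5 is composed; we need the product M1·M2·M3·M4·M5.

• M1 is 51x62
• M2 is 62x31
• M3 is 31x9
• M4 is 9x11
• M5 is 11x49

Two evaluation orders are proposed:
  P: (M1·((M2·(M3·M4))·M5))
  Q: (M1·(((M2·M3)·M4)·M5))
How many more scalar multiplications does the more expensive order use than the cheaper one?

775

Order P = (M1·((M2·(M3·M4))·M5)): (M3·M4): 31×9 by 9×11 → 31×11, cost 31·9·11 = 3069; (M2·(M3·M4)): 62×31 by 31×11 → 62×11, cost 62·31·11 = 21142; cumulative 24211; ((M2·(M3·M4))·M5): 62×11 by 11×49 → 62×49, cost 62·11·49 = 33418; cumulative 57629; (M1·((M2·(M3·M4))·M5)): 51×62 by 62×49 → 51×49, cost 51·62·49 = 154938; cumulative 212567. Total 212567.
Order Q = (M1·(((M2·M3)·M4)·M5)): (M2·M3): 62×31 by 31×9 → 62×9, cost 62·31·9 = 17298; ((M2·M3)·M4): 62×9 by 9×11 → 62×11, cost 62·9·11 = 6138; cumulative 23436; (((M2·M3)·M4)·M5): 62×11 by 11×49 → 62×49, cost 62·11·49 = 33418; cumulative 56854; (M1·(((M2·M3)·M4)·M5)): 51×62 by 62×49 → 51×49, cost 51·62·49 = 154938; cumulative 211792. Total 211792.
Difference: |212567 − 211792| = 775.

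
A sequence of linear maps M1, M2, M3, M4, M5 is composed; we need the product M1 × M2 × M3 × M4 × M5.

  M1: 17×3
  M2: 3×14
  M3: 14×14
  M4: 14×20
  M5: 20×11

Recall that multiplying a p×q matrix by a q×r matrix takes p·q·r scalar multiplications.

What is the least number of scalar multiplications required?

Adjacent pairs: M1M2 = 17·3·14 = 714; M2M3 = 3·14·14 = 588; M3M4 = 14·14·20 = 3920; M4M5 = 14·20·11 = 3080.
Length 3: M1..M3: k=1: 0+588+17·3·14=1302; k=2: 714+0+17·14·14=4046 → min 1302 | M2..M4: k=2: 0+3920+3·14·20=4760; k=3: 588+0+3·14·20=1428 → min 1428 | M3..M5: k=3: 0+3080+14·14·11=5236; k=4: 3920+0+14·20·11=7000 → min 5236.
Length 4: M1..M4: k=1: 0+1428+17·3·20=2448; k=2: 714+3920+17·14·20=9394; k=3: 1302+0+17·14·20=6062 → min 2448 | M2..M5: k=2: 0+5236+3·14·11=5698; k=3: 588+3080+3·14·11=4130; k=4: 1428+0+3·20·11=2088 → min 2088.
Length 5: M1..M5: k=1: 0+2088+17·3·11=2649; k=2: 714+5236+17·14·11=8568; k=3: 1302+3080+17·14·11=7000; k=4: 2448+0+17·20·11=6188 → min 2649.
Optimal order: (M1 × (((M2 × M3) × M4) × M5)) with cost 2649.

2649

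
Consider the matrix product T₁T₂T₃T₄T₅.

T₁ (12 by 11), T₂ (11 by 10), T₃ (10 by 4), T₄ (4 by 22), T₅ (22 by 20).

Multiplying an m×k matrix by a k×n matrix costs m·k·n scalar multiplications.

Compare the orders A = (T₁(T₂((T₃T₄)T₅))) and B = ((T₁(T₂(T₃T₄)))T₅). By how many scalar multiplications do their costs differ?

1364

Order A = (T₁(T₂((T₃T₄)T₅))): (T₃T₄): 10×4 by 4×22 → 10×22, cost 10·4·22 = 880; ((T₃T₄)T₅): 10×22 by 22×20 → 10×20, cost 10·22·20 = 4400; cumulative 5280; (T₂((T₃T₄)T₅)): 11×10 by 10×20 → 11×20, cost 11·10·20 = 2200; cumulative 7480; (T₁(T₂((T₃T₄)T₅))): 12×11 by 11×20 → 12×20, cost 12·11·20 = 2640; cumulative 10120. Total 10120.
Order B = ((T₁(T₂(T₃T₄)))T₅): (T₃T₄): 10×4 by 4×22 → 10×22, cost 10·4·22 = 880; (T₂(T₃T₄)): 11×10 by 10×22 → 11×22, cost 11·10·22 = 2420; cumulative 3300; (T₁(T₂(T₃T₄))): 12×11 by 11×22 → 12×22, cost 12·11·22 = 2904; cumulative 6204; ((T₁(T₂(T₃T₄)))T₅): 12×22 by 22×20 → 12×20, cost 12·22·20 = 5280; cumulative 11484. Total 11484.
Difference: |10120 − 11484| = 1364.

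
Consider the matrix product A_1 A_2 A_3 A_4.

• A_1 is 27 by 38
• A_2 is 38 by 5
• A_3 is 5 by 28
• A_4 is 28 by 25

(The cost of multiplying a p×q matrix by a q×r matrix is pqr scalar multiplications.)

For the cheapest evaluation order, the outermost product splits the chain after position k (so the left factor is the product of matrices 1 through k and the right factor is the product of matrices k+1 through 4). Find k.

2

Adjacent pairs: A_1A_2 = 27·38·5 = 5130; A_2A_3 = 38·5·28 = 5320; A_3A_4 = 5·28·25 = 3500.
Length 3: A_1..A_3: k=1: 0+5320+27·38·28=34048; k=2: 5130+0+27·5·28=8910 → min 8910 | A_2..A_4: k=2: 0+3500+38·5·25=8250; k=3: 5320+0+38·28·25=31920 → min 8250.
Top-level splits: k=1: (A_1..A_1)·(A_2..A_4) → 0+8250+27·38·25 = 33900; k=2: (A_1..A_2)·(A_3..A_4) → 5130+3500+27·5·25 = 12005; k=3: (A_1..A_3)·(A_4..A_4) → 8910+0+27·28·25 = 27810.
Best split is after A_2, i.e. k = 2.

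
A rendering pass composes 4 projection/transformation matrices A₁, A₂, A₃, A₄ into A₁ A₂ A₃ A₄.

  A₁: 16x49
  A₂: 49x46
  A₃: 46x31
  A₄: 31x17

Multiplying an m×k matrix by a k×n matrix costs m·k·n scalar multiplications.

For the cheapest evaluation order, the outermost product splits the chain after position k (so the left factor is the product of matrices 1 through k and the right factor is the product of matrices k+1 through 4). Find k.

Adjacent pairs: A₁A₂ = 16·49·46 = 36064; A₂A₃ = 49·46·31 = 69874; A₃A₄ = 46·31·17 = 24242.
Length 3: A₁..A₃: k=1: 0+69874+16·49·31=94178; k=2: 36064+0+16·46·31=58880 → min 58880 | A₂..A₄: k=2: 0+24242+49·46·17=62560; k=3: 69874+0+49·31·17=95697 → min 62560.
Top-level splits: k=1: (A₁..A₁)·(A₂..A₄) → 0+62560+16·49·17 = 75888; k=2: (A₁..A₂)·(A₃..A₄) → 36064+24242+16·46·17 = 72818; k=3: (A₁..A₃)·(A₄..A₄) → 58880+0+16·31·17 = 67312.
Best split is after A₃, i.e. k = 3.

3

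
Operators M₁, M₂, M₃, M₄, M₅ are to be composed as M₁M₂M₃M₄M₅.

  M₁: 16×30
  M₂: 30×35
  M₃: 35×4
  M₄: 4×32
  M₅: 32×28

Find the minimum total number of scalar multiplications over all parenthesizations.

11496

Adjacent pairs: M₁M₂ = 16·30·35 = 16800; M₂M₃ = 30·35·4 = 4200; M₃M₄ = 35·4·32 = 4480; M₄M₅ = 4·32·28 = 3584.
Length 3: M₁..M₃: k=1: 0+4200+16·30·4=6120; k=2: 16800+0+16·35·4=19040 → min 6120 | M₂..M₄: k=2: 0+4480+30·35·32=38080; k=3: 4200+0+30·4·32=8040 → min 8040 | M₃..M₅: k=3: 0+3584+35·4·28=7504; k=4: 4480+0+35·32·28=35840 → min 7504.
Length 4: M₁..M₄: k=1: 0+8040+16·30·32=23400; k=2: 16800+4480+16·35·32=39200; k=3: 6120+0+16·4·32=8168 → min 8168 | M₂..M₅: k=2: 0+7504+30·35·28=36904; k=3: 4200+3584+30·4·28=11144; k=4: 8040+0+30·32·28=34920 → min 11144.
Length 5: M₁..M₅: k=1: 0+11144+16·30·28=24584; k=2: 16800+7504+16·35·28=39984; k=3: 6120+3584+16·4·28=11496; k=4: 8168+0+16·32·28=22504 → min 11496.
Optimal order: ((M₁(M₂M₃))(M₄M₅)) with cost 11496.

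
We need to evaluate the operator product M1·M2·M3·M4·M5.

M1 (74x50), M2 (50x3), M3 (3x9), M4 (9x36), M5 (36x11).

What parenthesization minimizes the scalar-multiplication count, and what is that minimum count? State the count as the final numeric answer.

15702

Adjacent pairs: M1M2 = 74·50·3 = 11100; M2M3 = 50·3·9 = 1350; M3M4 = 3·9·36 = 972; M4M5 = 9·36·11 = 3564.
Length 3: M1..M3: k=1: 0+1350+74·50·9=34650; k=2: 11100+0+74·3·9=13098 → min 13098 | M2..M4: k=2: 0+972+50·3·36=6372; k=3: 1350+0+50·9·36=17550 → min 6372 | M3..M5: k=3: 0+3564+3·9·11=3861; k=4: 972+0+3·36·11=2160 → min 2160.
Length 4: M1..M4: k=1: 0+6372+74·50·36=139572; k=2: 11100+972+74·3·36=20064; k=3: 13098+0+74·9·36=37074 → min 20064 | M2..M5: k=2: 0+2160+50·3·11=3810; k=3: 1350+3564+50·9·11=9864; k=4: 6372+0+50·36·11=26172 → min 3810.
Length 5: M1..M5: k=1: 0+3810+74·50·11=44510; k=2: 11100+2160+74·3·11=15702; k=3: 13098+3564+74·9·11=23988; k=4: 20064+0+74·36·11=49368 → min 15702.
Optimal parenthesization: ((M1·M2)·((M3·M4)·M5)) with cost 15702.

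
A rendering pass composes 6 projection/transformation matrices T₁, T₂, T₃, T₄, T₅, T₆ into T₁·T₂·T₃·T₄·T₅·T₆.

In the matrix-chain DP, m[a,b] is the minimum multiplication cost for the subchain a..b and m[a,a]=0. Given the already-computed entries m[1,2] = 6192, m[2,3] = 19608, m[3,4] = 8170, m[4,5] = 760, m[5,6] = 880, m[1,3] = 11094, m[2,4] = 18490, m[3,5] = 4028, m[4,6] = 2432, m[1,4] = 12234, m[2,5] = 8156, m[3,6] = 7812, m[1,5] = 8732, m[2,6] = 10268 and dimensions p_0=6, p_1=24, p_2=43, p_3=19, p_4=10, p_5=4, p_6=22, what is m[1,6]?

m[1,6] = min over k∈[1,5] of m[1,k]+m[k+1,6]+p_{0}·p_k·p_{6}.
k=1: 0 + 10268 + 6·24·22 = 13436; k=2: 6192 + 7812 + 6·43·22 = 19680; k=3: 11094 + 2432 + 6·19·22 = 16034; k=4: 12234 + 880 + 6·10·22 = 14434; k=5: 8732 + 0 + 6·4·22 = 9260.
Minimum: 9260 at k=5.

9260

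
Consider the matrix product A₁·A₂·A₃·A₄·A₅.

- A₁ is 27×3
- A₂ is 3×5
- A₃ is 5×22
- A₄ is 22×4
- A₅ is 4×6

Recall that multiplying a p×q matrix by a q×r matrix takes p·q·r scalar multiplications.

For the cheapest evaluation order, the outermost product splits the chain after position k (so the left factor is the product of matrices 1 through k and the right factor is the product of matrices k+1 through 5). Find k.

Adjacent pairs: A₁A₂ = 27·3·5 = 405; A₂A₃ = 3·5·22 = 330; A₃A₄ = 5·22·4 = 440; A₄A₅ = 22·4·6 = 528.
Length 3: A₁..A₃: k=1: 0+330+27·3·22=2112; k=2: 405+0+27·5·22=3375 → min 2112 | A₂..A₄: k=2: 0+440+3·5·4=500; k=3: 330+0+3·22·4=594 → min 500 | A₃..A₅: k=3: 0+528+5·22·6=1188; k=4: 440+0+5·4·6=560 → min 560.
Length 4: A₁..A₄: k=1: 0+500+27·3·4=824; k=2: 405+440+27·5·4=1385; k=3: 2112+0+27·22·4=4488 → min 824 | A₂..A₅: k=2: 0+560+3·5·6=650; k=3: 330+528+3·22·6=1254; k=4: 500+0+3·4·6=572 → min 572.
Top-level splits: k=1: (A₁..A₁)·(A₂..A₅) → 0+572+27·3·6 = 1058; k=2: (A₁..A₂)·(A₃..A₅) → 405+560+27·5·6 = 1775; k=3: (A₁..A₃)·(A₄..A₅) → 2112+528+27·22·6 = 6204; k=4: (A₁..A₄)·(A₅..A₅) → 824+0+27·4·6 = 1472.
Best split is after A₁, i.e. k = 1.

1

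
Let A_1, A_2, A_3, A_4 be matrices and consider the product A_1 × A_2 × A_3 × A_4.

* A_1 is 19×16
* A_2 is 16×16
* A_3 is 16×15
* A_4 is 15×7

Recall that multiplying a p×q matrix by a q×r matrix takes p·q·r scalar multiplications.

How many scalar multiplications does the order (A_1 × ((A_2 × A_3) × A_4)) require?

7648

(A_2 × A_3): 16×16 by 16×15 → 16×15, cost 16·16·15 = 3840
((A_2 × A_3) × A_4): 16×15 by 15×7 → 16×7, cost 16·15·7 = 1680; cumulative 5520
(A_1 × ((A_2 × A_3) × A_4)): 19×16 by 16×7 → 19×7, cost 19·16·7 = 2128; cumulative 7648
Total: 7648 scalar multiplications.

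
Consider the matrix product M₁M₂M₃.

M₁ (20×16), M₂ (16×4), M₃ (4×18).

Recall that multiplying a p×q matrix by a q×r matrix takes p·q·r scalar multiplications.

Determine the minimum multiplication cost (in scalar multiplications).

Order (M₁(M₂M₃)): (M₂M₃): 16×4 by 4×18 → 16×18, cost 16·4·18 = 1152; (M₁(M₂M₃)): 20×16 by 16×18 → 20×18, cost 20·16·18 = 5760; cumulative 6912. Total 6912.
Order ((M₁M₂)M₃): (M₁M₂): 20×16 by 16×4 → 20×4, cost 20·16·4 = 1280; ((M₁M₂)M₃): 20×4 by 4×18 → 20×18, cost 20·4·18 = 1440; cumulative 2720. Total 2720.
Minimum: 2720.

2720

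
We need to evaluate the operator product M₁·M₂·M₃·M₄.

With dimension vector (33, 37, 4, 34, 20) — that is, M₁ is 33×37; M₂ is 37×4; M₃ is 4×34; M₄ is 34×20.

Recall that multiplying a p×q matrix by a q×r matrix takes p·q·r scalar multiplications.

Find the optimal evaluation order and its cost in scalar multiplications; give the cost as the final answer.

10244

Adjacent pairs: M₁M₂ = 33·37·4 = 4884; M₂M₃ = 37·4·34 = 5032; M₃M₄ = 4·34·20 = 2720.
Length 3: M₁..M₃: k=1: 0+5032+33·37·34=46546; k=2: 4884+0+33·4·34=9372 → min 9372 | M₂..M₄: k=2: 0+2720+37·4·20=5680; k=3: 5032+0+37·34·20=30192 → min 5680.
Length 4: M₁..M₄: k=1: 0+5680+33·37·20=30100; k=2: 4884+2720+33·4·20=10244; k=3: 9372+0+33·34·20=31812 → min 10244.
Optimal parenthesization: ((M₁·M₂)·(M₃·M₄)) with cost 10244.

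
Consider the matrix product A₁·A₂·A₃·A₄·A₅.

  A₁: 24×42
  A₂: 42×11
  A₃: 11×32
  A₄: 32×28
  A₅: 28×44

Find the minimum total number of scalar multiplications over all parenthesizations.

Adjacent pairs: A₁A₂ = 24·42·11 = 11088; A₂A₃ = 42·11·32 = 14784; A₃A₄ = 11·32·28 = 9856; A₄A₅ = 32·28·44 = 39424.
Length 3: A₁..A₃: k=1: 0+14784+24·42·32=47040; k=2: 11088+0+24·11·32=19536 → min 19536 | A₂..A₄: k=2: 0+9856+42·11·28=22792; k=3: 14784+0+42·32·28=52416 → min 22792 | A₃..A₅: k=3: 0+39424+11·32·44=54912; k=4: 9856+0+11·28·44=23408 → min 23408.
Length 4: A₁..A₄: k=1: 0+22792+24·42·28=51016; k=2: 11088+9856+24·11·28=28336; k=3: 19536+0+24·32·28=41040 → min 28336 | A₂..A₅: k=2: 0+23408+42·11·44=43736; k=3: 14784+39424+42·32·44=113344; k=4: 22792+0+42·28·44=74536 → min 43736.
Length 5: A₁..A₅: k=1: 0+43736+24·42·44=88088; k=2: 11088+23408+24·11·44=46112; k=3: 19536+39424+24·32·44=92752; k=4: 28336+0+24·28·44=57904 → min 46112.
Optimal order: ((A₁·A₂)·((A₃·A₄)·A₅)) with cost 46112.

46112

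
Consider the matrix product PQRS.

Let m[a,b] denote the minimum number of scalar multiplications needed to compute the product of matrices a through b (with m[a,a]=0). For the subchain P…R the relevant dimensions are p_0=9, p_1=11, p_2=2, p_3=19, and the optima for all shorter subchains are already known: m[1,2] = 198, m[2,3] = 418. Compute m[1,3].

m[1,3] = min over k∈[1,2] of m[1,k]+m[k+1,3]+p_{0}·p_k·p_{3}.
k=1: 0 + 418 + 9·11·19 = 2299; k=2: 198 + 0 + 9·2·19 = 540.
Minimum: 540 at k=2.

540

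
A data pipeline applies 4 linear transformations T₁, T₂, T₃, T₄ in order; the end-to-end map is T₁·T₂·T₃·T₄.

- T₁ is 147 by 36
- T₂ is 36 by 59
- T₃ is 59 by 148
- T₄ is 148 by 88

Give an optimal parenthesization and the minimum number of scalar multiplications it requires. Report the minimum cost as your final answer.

1248912

Adjacent pairs: T₁T₂ = 147·36·59 = 312228; T₂T₃ = 36·59·148 = 314352; T₃T₄ = 59·148·88 = 768416.
Length 3: T₁..T₃: k=1: 0+314352+147·36·148=1097568; k=2: 312228+0+147·59·148=1595832 → min 1097568 | T₂..T₄: k=2: 0+768416+36·59·88=955328; k=3: 314352+0+36·148·88=783216 → min 783216.
Length 4: T₁..T₄: k=1: 0+783216+147·36·88=1248912; k=2: 312228+768416+147·59·88=1843868; k=3: 1097568+0+147·148·88=3012096 → min 1248912.
Optimal parenthesization: (T₁·((T₂·T₃)·T₄)) with cost 1248912.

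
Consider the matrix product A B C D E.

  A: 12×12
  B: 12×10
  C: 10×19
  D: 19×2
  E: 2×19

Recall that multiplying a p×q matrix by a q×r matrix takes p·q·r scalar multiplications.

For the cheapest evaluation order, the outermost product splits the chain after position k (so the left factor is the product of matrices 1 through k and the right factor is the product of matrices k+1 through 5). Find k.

4

Adjacent pairs: AB = 12·12·10 = 1440; BC = 12·10·19 = 2280; CD = 10·19·2 = 380; DE = 19·2·19 = 722.
Length 3: A..C: k=1: 0+2280+12·12·19=5016; k=2: 1440+0+12·10·19=3720 → min 3720 | B..D: k=2: 0+380+12·10·2=620; k=3: 2280+0+12·19·2=2736 → min 620 | C..E: k=3: 0+722+10·19·19=4332; k=4: 380+0+10·2·19=760 → min 760.
Length 4: A..D: k=1: 0+620+12·12·2=908; k=2: 1440+380+12·10·2=2060; k=3: 3720+0+12·19·2=4176 → min 908 | B..E: k=2: 0+760+12·10·19=3040; k=3: 2280+722+12·19·19=7334; k=4: 620+0+12·2·19=1076 → min 1076.
Top-level splits: k=1: (A..A)·(B..E) → 0+1076+12·12·19 = 3812; k=2: (A..B)·(C..E) → 1440+760+12·10·19 = 4480; k=3: (A..C)·(D..E) → 3720+722+12·19·19 = 8774; k=4: (A..D)·(E..E) → 908+0+12·2·19 = 1364.
Best split is after D, i.e. k = 4.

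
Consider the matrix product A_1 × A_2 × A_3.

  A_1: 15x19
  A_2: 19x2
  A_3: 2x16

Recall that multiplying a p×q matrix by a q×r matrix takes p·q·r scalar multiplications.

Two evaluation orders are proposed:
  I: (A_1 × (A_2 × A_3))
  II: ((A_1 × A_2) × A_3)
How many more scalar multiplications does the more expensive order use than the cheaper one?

Order I = (A_1 × (A_2 × A_3)): (A_2 × A_3): 19×2 by 2×16 → 19×16, cost 19·2·16 = 608; (A_1 × (A_2 × A_3)): 15×19 by 19×16 → 15×16, cost 15·19·16 = 4560; cumulative 5168. Total 5168.
Order II = ((A_1 × A_2) × A_3): (A_1 × A_2): 15×19 by 19×2 → 15×2, cost 15·19·2 = 570; ((A_1 × A_2) × A_3): 15×2 by 2×16 → 15×16, cost 15·2·16 = 480; cumulative 1050. Total 1050.
Difference: |5168 − 1050| = 4118.

4118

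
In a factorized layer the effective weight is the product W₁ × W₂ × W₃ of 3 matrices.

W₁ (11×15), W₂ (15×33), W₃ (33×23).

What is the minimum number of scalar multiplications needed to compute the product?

13794

Order (W₁ × (W₂ × W₃)): (W₂ × W₃): 15×33 by 33×23 → 15×23, cost 15·33·23 = 11385; (W₁ × (W₂ × W₃)): 11×15 by 15×23 → 11×23, cost 11·15·23 = 3795; cumulative 15180. Total 15180.
Order ((W₁ × W₂) × W₃): (W₁ × W₂): 11×15 by 15×33 → 11×33, cost 11·15·33 = 5445; ((W₁ × W₂) × W₃): 11×33 by 33×23 → 11×23, cost 11·33·23 = 8349; cumulative 13794. Total 13794.
Minimum: 13794.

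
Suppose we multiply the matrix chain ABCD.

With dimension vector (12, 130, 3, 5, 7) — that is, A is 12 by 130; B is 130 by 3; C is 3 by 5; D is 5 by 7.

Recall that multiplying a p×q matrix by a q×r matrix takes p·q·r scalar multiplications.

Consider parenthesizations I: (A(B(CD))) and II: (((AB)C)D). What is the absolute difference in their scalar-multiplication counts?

Order I = (A(B(CD))): (CD): 3×5 by 5×7 → 3×7, cost 3·5·7 = 105; (B(CD)): 130×3 by 3×7 → 130×7, cost 130·3·7 = 2730; cumulative 2835; (A(B(CD))): 12×130 by 130×7 → 12×7, cost 12·130·7 = 10920; cumulative 13755. Total 13755.
Order II = (((AB)C)D): (AB): 12×130 by 130×3 → 12×3, cost 12·130·3 = 4680; ((AB)C): 12×3 by 3×5 → 12×5, cost 12·3·5 = 180; cumulative 4860; (((AB)C)D): 12×5 by 5×7 → 12×7, cost 12·5·7 = 420; cumulative 5280. Total 5280.
Difference: |13755 − 5280| = 8475.

8475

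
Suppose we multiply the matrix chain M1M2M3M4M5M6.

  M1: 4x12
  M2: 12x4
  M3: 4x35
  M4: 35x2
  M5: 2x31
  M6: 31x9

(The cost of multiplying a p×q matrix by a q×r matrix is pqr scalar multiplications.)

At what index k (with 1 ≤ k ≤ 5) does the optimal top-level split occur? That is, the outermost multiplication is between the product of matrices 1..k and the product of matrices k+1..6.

4

Adjacent pairs: M1M2 = 4·12·4 = 192; M2M3 = 12·4·35 = 1680; M3M4 = 4·35·2 = 280; M4M5 = 35·2·31 = 2170; M5M6 = 2·31·9 = 558.
Length 3: M1..M3: k=1: 0+1680+4·12·35=3360; k=2: 192+0+4·4·35=752 → min 752 | M2..M4: k=2: 0+280+12·4·2=376; k=3: 1680+0+12·35·2=2520 → min 376 | M3..M5: k=3: 0+2170+4·35·31=6510; k=4: 280+0+4·2·31=528 → min 528 | M4..M6: k=4: 0+558+35·2·9=1188; k=5: 2170+0+35·31·9=11935 → min 1188.
Length 4: M1..M4: k=1: 0+376+4·12·2=472; k=2: 192+280+4·4·2=504; k=3: 752+0+4·35·2=1032 → min 472 | M2..M5: k=2: 0+528+12·4·31=2016; k=3: 1680+2170+12·35·31=16870; k=4: 376+0+12·2·31=1120 → min 1120 | M3..M6: k=3: 0+1188+4·35·9=2448; k=4: 280+558+4·2·9=910; k=5: 528+0+4·31·9=1644 → min 910.
Length 5: M1..M5: k=1: 0+1120+4·12·31=2608; k=2: 192+528+4·4·31=1216; k=3: 752+2170+4·35·31=7262; k=4: 472+0+4·2·31=720 → min 720 | M2..M6: k=2: 0+910+12·4·9=1342; k=3: 1680+1188+12·35·9=6648; k=4: 376+558+12·2·9=1150; k=5: 1120+0+12·31·9=4468 → min 1150.
Top-level splits: k=1: (M1..M1)·(M2..M6) → 0+1150+4·12·9 = 1582; k=2: (M1..M2)·(M3..M6) → 192+910+4·4·9 = 1246; k=3: (M1..M3)·(M4..M6) → 752+1188+4·35·9 = 3200; k=4: (M1..M4)·(M5..M6) → 472+558+4·2·9 = 1102; k=5: (M1..M5)·(M6..M6) → 720+0+4·31·9 = 1836.
Best split is after M4, i.e. k = 4.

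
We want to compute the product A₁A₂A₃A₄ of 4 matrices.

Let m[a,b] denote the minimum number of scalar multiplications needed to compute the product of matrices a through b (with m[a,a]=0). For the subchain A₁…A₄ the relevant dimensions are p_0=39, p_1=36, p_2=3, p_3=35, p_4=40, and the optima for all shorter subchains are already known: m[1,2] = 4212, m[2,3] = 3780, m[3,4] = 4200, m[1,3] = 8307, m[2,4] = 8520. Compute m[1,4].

m[1,4] = min over k∈[1,3] of m[1,k]+m[k+1,4]+p_{0}·p_k·p_{4}.
k=1: 0 + 8520 + 39·36·40 = 64680; k=2: 4212 + 4200 + 39·3·40 = 13092; k=3: 8307 + 0 + 39·35·40 = 62907.
Minimum: 13092 at k=2.

13092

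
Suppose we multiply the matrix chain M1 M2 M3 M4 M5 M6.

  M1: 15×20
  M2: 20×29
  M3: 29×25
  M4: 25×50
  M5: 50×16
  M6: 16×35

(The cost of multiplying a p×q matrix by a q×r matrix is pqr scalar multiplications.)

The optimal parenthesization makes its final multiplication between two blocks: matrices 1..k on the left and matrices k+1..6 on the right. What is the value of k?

5

Adjacent pairs: M1M2 = 15·20·29 = 8700; M2M3 = 20·29·25 = 14500; M3M4 = 29·25·50 = 36250; M4M5 = 25·50·16 = 20000; M5M6 = 50·16·35 = 28000.
Length 3: M1..M3: k=1: 0+14500+15·20·25=22000; k=2: 8700+0+15·29·25=19575 → min 19575 | M2..M4: k=2: 0+36250+20·29·50=65250; k=3: 14500+0+20·25·50=39500 → min 39500 | M3..M5: k=3: 0+20000+29·25·16=31600; k=4: 36250+0+29·50·16=59450 → min 31600 | M4..M6: k=4: 0+28000+25·50·35=71750; k=5: 20000+0+25·16·35=34000 → min 34000.
Length 4: M1..M4: k=1: 0+39500+15·20·50=54500; k=2: 8700+36250+15·29·50=66700; k=3: 19575+0+15·25·50=38325 → min 38325 | M2..M5: k=2: 0+31600+20·29·16=40880; k=3: 14500+20000+20·25·16=42500; k=4: 39500+0+20·50·16=55500 → min 40880 | M3..M6: k=3: 0+34000+29·25·35=59375; k=4: 36250+28000+29·50·35=115000; k=5: 31600+0+29·16·35=47840 → min 47840.
Length 5: M1..M5: k=1: 0+40880+15·20·16=45680; k=2: 8700+31600+15·29·16=47260; k=3: 19575+20000+15·25·16=45575; k=4: 38325+0+15·50·16=50325 → min 45575 | M2..M6: k=2: 0+47840+20·29·35=68140; k=3: 14500+34000+20·25·35=66000; k=4: 39500+28000+20·50·35=102500; k=5: 40880+0+20·16·35=52080 → min 52080.
Top-level splits: k=1: (M1..M1)·(M2..M6) → 0+52080+15·20·35 = 62580; k=2: (M1..M2)·(M3..M6) → 8700+47840+15·29·35 = 71765; k=3: (M1..M3)·(M4..M6) → 19575+34000+15·25·35 = 66700; k=4: (M1..M4)·(M5..M6) → 38325+28000+15·50·35 = 92575; k=5: (M1..M5)·(M6..M6) → 45575+0+15·16·35 = 53975.
Best split is after M5, i.e. k = 5.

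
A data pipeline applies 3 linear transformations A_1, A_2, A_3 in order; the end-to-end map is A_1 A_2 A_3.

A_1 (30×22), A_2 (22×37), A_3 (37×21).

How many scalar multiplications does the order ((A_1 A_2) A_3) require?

47730

(A_1 A_2): 30×22 by 22×37 → 30×37, cost 30·22·37 = 24420
((A_1 A_2) A_3): 30×37 by 37×21 → 30×21, cost 30·37·21 = 23310; cumulative 47730
Total: 47730 scalar multiplications.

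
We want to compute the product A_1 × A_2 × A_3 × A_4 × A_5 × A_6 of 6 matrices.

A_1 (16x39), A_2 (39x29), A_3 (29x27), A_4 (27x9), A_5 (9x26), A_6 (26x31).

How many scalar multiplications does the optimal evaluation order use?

34560

Adjacent pairs: A_1A_2 = 16·39·29 = 18096; A_2A_3 = 39·29·27 = 30537; A_3A_4 = 29·27·9 = 7047; A_4A_5 = 27·9·26 = 6318; A_5A_6 = 9·26·31 = 7254.
Length 3: A_1..A_3: k=1: 0+30537+16·39·27=47385; k=2: 18096+0+16·29·27=30624 → min 30624 | A_2..A_4: k=2: 0+7047+39·29·9=17226; k=3: 30537+0+39·27·9=40014 → min 17226 | A_3..A_5: k=3: 0+6318+29·27·26=26676; k=4: 7047+0+29·9·26=13833 → min 13833 | A_4..A_6: k=4: 0+7254+27·9·31=14787; k=5: 6318+0+27·26·31=28080 → min 14787.
Length 4: A_1..A_4: k=1: 0+17226+16·39·9=22842; k=2: 18096+7047+16·29·9=29319; k=3: 30624+0+16·27·9=34512 → min 22842 | A_2..A_5: k=2: 0+13833+39·29·26=43239; k=3: 30537+6318+39·27·26=64233; k=4: 17226+0+39·9·26=26352 → min 26352 | A_3..A_6: k=3: 0+14787+29·27·31=39060; k=4: 7047+7254+29·9·31=22392; k=5: 13833+0+29·26·31=37207 → min 22392.
Length 5: A_1..A_5: k=1: 0+26352+16·39·26=42576; k=2: 18096+13833+16·29·26=43993; k=3: 30624+6318+16·27·26=48174; k=4: 22842+0+16·9·26=26586 → min 26586 | A_2..A_6: k=2: 0+22392+39·29·31=57453; k=3: 30537+14787+39·27·31=77967; k=4: 17226+7254+39·9·31=35361; k=5: 26352+0+39·26·31=57786 → min 35361.
Length 6: A_1..A_6: k=1: 0+35361+16·39·31=54705; k=2: 18096+22392+16·29·31=54872; k=3: 30624+14787+16·27·31=58803; k=4: 22842+7254+16·9·31=34560; k=5: 26586+0+16·26·31=39482 → min 34560.
Optimal order: ((A_1 × (A_2 × (A_3 × A_4))) × (A_5 × A_6)) with cost 34560.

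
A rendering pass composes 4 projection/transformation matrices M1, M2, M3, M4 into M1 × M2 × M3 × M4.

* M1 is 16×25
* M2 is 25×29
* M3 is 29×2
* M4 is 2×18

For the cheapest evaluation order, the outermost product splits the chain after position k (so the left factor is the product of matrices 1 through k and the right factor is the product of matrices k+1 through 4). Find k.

Adjacent pairs: M1M2 = 16·25·29 = 11600; M2M3 = 25·29·2 = 1450; M3M4 = 29·2·18 = 1044.
Length 3: M1..M3: k=1: 0+1450+16·25·2=2250; k=2: 11600+0+16·29·2=12528 → min 2250 | M2..M4: k=2: 0+1044+25·29·18=14094; k=3: 1450+0+25·2·18=2350 → min 2350.
Top-level splits: k=1: (M1..M1)·(M2..M4) → 0+2350+16·25·18 = 9550; k=2: (M1..M2)·(M3..M4) → 11600+1044+16·29·18 = 20996; k=3: (M1..M3)·(M4..M4) → 2250+0+16·2·18 = 2826.
Best split is after M3, i.e. k = 3.

3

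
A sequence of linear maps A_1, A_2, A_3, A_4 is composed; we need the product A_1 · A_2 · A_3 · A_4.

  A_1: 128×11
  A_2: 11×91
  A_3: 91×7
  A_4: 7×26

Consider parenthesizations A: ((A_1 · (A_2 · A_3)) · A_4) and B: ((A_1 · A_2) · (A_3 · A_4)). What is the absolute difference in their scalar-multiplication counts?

Order A = ((A_1 · (A_2 · A_3)) · A_4): (A_2 · A_3): 11×91 by 91×7 → 11×7, cost 11·91·7 = 7007; (A_1 · (A_2 · A_3)): 128×11 by 11×7 → 128×7, cost 128·11·7 = 9856; cumulative 16863; ((A_1 · (A_2 · A_3)) · A_4): 128×7 by 7×26 → 128×26, cost 128·7·26 = 23296; cumulative 40159. Total 40159.
Order B = ((A_1 · A_2) · (A_3 · A_4)): (A_1 · A_2): 128×11 by 11×91 → 128×91, cost 128·11·91 = 128128; (A_3 · A_4): 91×7 by 7×26 → 91×26, cost 91·7·26 = 16562; ((A_1 · A_2) · (A_3 · A_4)): 128×91 by 91×26 → 128×26, cost 128·91·26 = 302848; cumulative 447538. Total 447538.
Difference: |40159 − 447538| = 407379.

407379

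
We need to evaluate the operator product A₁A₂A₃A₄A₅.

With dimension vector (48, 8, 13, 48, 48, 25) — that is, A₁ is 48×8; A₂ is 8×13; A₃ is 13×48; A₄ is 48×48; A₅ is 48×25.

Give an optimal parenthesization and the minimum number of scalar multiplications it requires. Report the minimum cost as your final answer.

Adjacent pairs: A₁A₂ = 48·8·13 = 4992; A₂A₃ = 8·13·48 = 4992; A₃A₄ = 13·48·48 = 29952; A₄A₅ = 48·48·25 = 57600.
Length 3: A₁..A₃: k=1: 0+4992+48·8·48=23424; k=2: 4992+0+48·13·48=34944 → min 23424 | A₂..A₄: k=2: 0+29952+8·13·48=34944; k=3: 4992+0+8·48·48=23424 → min 23424 | A₃..A₅: k=3: 0+57600+13·48·25=73200; k=4: 29952+0+13·48·25=45552 → min 45552.
Length 4: A₁..A₄: k=1: 0+23424+48·8·48=41856; k=2: 4992+29952+48·13·48=64896; k=3: 23424+0+48·48·48=134016 → min 41856 | A₂..A₅: k=2: 0+45552+8·13·25=48152; k=3: 4992+57600+8·48·25=72192; k=4: 23424+0+8·48·25=33024 → min 33024.
Length 5: A₁..A₅: k=1: 0+33024+48·8·25=42624; k=2: 4992+45552+48·13·25=66144; k=3: 23424+57600+48·48·25=138624; k=4: 41856+0+48·48·25=99456 → min 42624.
Optimal parenthesization: (A₁(((A₂A₃)A₄)A₅)) with cost 42624.

42624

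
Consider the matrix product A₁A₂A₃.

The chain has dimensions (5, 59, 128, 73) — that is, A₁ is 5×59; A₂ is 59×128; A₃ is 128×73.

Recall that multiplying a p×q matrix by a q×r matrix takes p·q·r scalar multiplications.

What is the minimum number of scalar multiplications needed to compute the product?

84480

Order (A₁(A₂A₃)): (A₂A₃): 59×128 by 128×73 → 59×73, cost 59·128·73 = 551296; (A₁(A₂A₃)): 5×59 by 59×73 → 5×73, cost 5·59·73 = 21535; cumulative 572831. Total 572831.
Order ((A₁A₂)A₃): (A₁A₂): 5×59 by 59×128 → 5×128, cost 5·59·128 = 37760; ((A₁A₂)A₃): 5×128 by 128×73 → 5×73, cost 5·128·73 = 46720; cumulative 84480. Total 84480.
Minimum: 84480.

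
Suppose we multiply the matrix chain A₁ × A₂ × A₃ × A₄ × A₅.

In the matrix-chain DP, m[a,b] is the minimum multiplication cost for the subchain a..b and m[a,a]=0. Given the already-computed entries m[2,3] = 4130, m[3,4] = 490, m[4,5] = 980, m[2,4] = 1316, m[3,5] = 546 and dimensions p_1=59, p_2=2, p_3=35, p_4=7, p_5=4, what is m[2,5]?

m[2,5] = min over k∈[2,4] of m[2,k]+m[k+1,5]+p_{1}·p_k·p_{5}.
k=2: 0 + 546 + 59·2·4 = 1018; k=3: 4130 + 980 + 59·35·4 = 13370; k=4: 1316 + 0 + 59·7·4 = 2968.
Minimum: 1018 at k=2.

1018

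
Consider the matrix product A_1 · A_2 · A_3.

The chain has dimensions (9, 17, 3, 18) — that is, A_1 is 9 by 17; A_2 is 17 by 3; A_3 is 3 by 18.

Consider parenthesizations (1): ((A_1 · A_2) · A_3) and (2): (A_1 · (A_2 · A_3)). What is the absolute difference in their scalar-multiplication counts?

Order (1) = ((A_1 · A_2) · A_3): (A_1 · A_2): 9×17 by 17×3 → 9×3, cost 9·17·3 = 459; ((A_1 · A_2) · A_3): 9×3 by 3×18 → 9×18, cost 9·3·18 = 486; cumulative 945. Total 945.
Order (2) = (A_1 · (A_2 · A_3)): (A_2 · A_3): 17×3 by 3×18 → 17×18, cost 17·3·18 = 918; (A_1 · (A_2 · A_3)): 9×17 by 17×18 → 9×18, cost 9·17·18 = 2754; cumulative 3672. Total 3672.
Difference: |945 − 3672| = 2727.

2727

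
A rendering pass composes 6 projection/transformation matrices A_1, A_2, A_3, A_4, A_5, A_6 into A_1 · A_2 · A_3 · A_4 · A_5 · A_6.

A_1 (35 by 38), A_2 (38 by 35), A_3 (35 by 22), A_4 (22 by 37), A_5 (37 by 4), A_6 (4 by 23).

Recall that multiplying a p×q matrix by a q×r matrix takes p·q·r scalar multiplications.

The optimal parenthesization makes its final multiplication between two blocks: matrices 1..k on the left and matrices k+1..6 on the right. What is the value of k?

5

Adjacent pairs: A_1A_2 = 35·38·35 = 46550; A_2A_3 = 38·35·22 = 29260; A_3A_4 = 35·22·37 = 28490; A_4A_5 = 22·37·4 = 3256; A_5A_6 = 37·4·23 = 3404.
Length 3: A_1..A_3: k=1: 0+29260+35·38·22=58520; k=2: 46550+0+35·35·22=73500 → min 58520 | A_2..A_4: k=2: 0+28490+38·35·37=77700; k=3: 29260+0+38·22·37=60192 → min 60192 | A_3..A_5: k=3: 0+3256+35·22·4=6336; k=4: 28490+0+35·37·4=33670 → min 6336 | A_4..A_6: k=4: 0+3404+22·37·23=22126; k=5: 3256+0+22·4·23=5280 → min 5280.
Length 4: A_1..A_4: k=1: 0+60192+35·38·37=109402; k=2: 46550+28490+35·35·37=120365; k=3: 58520+0+35·22·37=87010 → min 87010 | A_2..A_5: k=2: 0+6336+38·35·4=11656; k=3: 29260+3256+38·22·4=35860; k=4: 60192+0+38·37·4=65816 → min 11656 | A_3..A_6: k=3: 0+5280+35·22·23=22990; k=4: 28490+3404+35·37·23=61679; k=5: 6336+0+35·4·23=9556 → min 9556.
Length 5: A_1..A_5: k=1: 0+11656+35·38·4=16976; k=2: 46550+6336+35·35·4=57786; k=3: 58520+3256+35·22·4=64856; k=4: 87010+0+35·37·4=92190 → min 16976 | A_2..A_6: k=2: 0+9556+38·35·23=40146; k=3: 29260+5280+38·22·23=53768; k=4: 60192+3404+38·37·23=95934; k=5: 11656+0+38·4·23=15152 → min 15152.
Top-level splits: k=1: (A_1..A_1)·(A_2..A_6) → 0+15152+35·38·23 = 45742; k=2: (A_1..A_2)·(A_3..A_6) → 46550+9556+35·35·23 = 84281; k=3: (A_1..A_3)·(A_4..A_6) → 58520+5280+35·22·23 = 81510; k=4: (A_1..A_4)·(A_5..A_6) → 87010+3404+35·37·23 = 120199; k=5: (A_1..A_5)·(A_6..A_6) → 16976+0+35·4·23 = 20196.
Best split is after A_5, i.e. k = 5.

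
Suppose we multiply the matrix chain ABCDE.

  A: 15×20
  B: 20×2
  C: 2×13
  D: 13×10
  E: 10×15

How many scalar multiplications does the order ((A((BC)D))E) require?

(BC): 20×2 by 2×13 → 20×13, cost 20·2·13 = 520
((BC)D): 20×13 by 13×10 → 20×10, cost 20·13·10 = 2600; cumulative 3120
(A((BC)D)): 15×20 by 20×10 → 15×10, cost 15·20·10 = 3000; cumulative 6120
((A((BC)D))E): 15×10 by 10×15 → 15×15, cost 15·10·15 = 2250; cumulative 8370
Total: 8370 scalar multiplications.

8370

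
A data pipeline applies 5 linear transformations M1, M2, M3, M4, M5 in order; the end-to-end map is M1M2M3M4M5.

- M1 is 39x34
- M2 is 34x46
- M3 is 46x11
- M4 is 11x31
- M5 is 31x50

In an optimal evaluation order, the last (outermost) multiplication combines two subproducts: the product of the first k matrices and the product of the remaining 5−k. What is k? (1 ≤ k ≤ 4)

Adjacent pairs: M1M2 = 39·34·46 = 60996; M2M3 = 34·46·11 = 17204; M3M4 = 46·11·31 = 15686; M4M5 = 11·31·50 = 17050.
Length 3: M1..M3: k=1: 0+17204+39·34·11=31790; k=2: 60996+0+39·46·11=80730 → min 31790 | M2..M4: k=2: 0+15686+34·46·31=64170; k=3: 17204+0+34·11·31=28798 → min 28798 | M3..M5: k=3: 0+17050+46·11·50=42350; k=4: 15686+0+46·31·50=86986 → min 42350.
Length 4: M1..M4: k=1: 0+28798+39·34·31=69904; k=2: 60996+15686+39·46·31=132296; k=3: 31790+0+39·11·31=45089 → min 45089 | M2..M5: k=2: 0+42350+34·46·50=120550; k=3: 17204+17050+34·11·50=52954; k=4: 28798+0+34·31·50=81498 → min 52954.
Top-level splits: k=1: (M1..M1)·(M2..M5) → 0+52954+39·34·50 = 119254; k=2: (M1..M2)·(M3..M5) → 60996+42350+39·46·50 = 193046; k=3: (M1..M3)·(M4..M5) → 31790+17050+39·11·50 = 70290; k=4: (M1..M4)·(M5..M5) → 45089+0+39·31·50 = 105539.
Best split is after M3, i.e. k = 3.

3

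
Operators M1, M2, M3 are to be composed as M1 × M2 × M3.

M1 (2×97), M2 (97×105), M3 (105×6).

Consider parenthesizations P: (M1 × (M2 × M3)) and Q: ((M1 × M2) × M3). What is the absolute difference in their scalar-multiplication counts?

40644

Order P = (M1 × (M2 × M3)): (M2 × M3): 97×105 by 105×6 → 97×6, cost 97·105·6 = 61110; (M1 × (M2 × M3)): 2×97 by 97×6 → 2×6, cost 2·97·6 = 1164; cumulative 62274. Total 62274.
Order Q = ((M1 × M2) × M3): (M1 × M2): 2×97 by 97×105 → 2×105, cost 2·97·105 = 20370; ((M1 × M2) × M3): 2×105 by 105×6 → 2×6, cost 2·105·6 = 1260; cumulative 21630. Total 21630.
Difference: |62274 − 21630| = 40644.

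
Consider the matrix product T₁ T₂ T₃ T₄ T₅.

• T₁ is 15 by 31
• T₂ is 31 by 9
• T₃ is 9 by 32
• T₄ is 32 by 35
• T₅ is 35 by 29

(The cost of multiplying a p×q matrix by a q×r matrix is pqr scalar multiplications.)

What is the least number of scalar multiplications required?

27315

Adjacent pairs: T₁T₂ = 15·31·9 = 4185; T₂T₃ = 31·9·32 = 8928; T₃T₄ = 9·32·35 = 10080; T₄T₅ = 32·35·29 = 32480.
Length 3: T₁..T₃: k=1: 0+8928+15·31·32=23808; k=2: 4185+0+15·9·32=8505 → min 8505 | T₂..T₄: k=2: 0+10080+31·9·35=19845; k=3: 8928+0+31·32·35=43648 → min 19845 | T₃..T₅: k=3: 0+32480+9·32·29=40832; k=4: 10080+0+9·35·29=19215 → min 19215.
Length 4: T₁..T₄: k=1: 0+19845+15·31·35=36120; k=2: 4185+10080+15·9·35=18990; k=3: 8505+0+15·32·35=25305 → min 18990 | T₂..T₅: k=2: 0+19215+31·9·29=27306; k=3: 8928+32480+31·32·29=70176; k=4: 19845+0+31·35·29=51310 → min 27306.
Length 5: T₁..T₅: k=1: 0+27306+15·31·29=40791; k=2: 4185+19215+15·9·29=27315; k=3: 8505+32480+15·32·29=54905; k=4: 18990+0+15·35·29=34215 → min 27315.
Optimal order: ((T₁ T₂) ((T₃ T₄) T₅)) with cost 27315.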